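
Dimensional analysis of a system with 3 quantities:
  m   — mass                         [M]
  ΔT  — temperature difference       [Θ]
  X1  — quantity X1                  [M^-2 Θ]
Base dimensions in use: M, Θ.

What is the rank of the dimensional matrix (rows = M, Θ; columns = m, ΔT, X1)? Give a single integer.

2

Dimensional matrix (M×Θ by m×ΔT×X1):
  M: [ 1  0 -2]
  Θ: [ 0  1  1]
Row reduction gives pivot columns m,ΔT; rank = 2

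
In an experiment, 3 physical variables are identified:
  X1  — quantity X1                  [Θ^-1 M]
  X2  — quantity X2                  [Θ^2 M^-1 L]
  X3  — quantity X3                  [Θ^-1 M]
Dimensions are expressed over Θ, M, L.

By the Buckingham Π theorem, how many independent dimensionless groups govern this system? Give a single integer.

1

Exponent matrix [Θ,M,L] × [X1,X2,X3]:
  Θ: [-1  2 -1]
  M: [ 1 -1  1]
  L: [ 0  1  0]
Echelon form has 2 nonzero rows (pivots: X1,X2)
Π count = n − r = 3 − 2 = 1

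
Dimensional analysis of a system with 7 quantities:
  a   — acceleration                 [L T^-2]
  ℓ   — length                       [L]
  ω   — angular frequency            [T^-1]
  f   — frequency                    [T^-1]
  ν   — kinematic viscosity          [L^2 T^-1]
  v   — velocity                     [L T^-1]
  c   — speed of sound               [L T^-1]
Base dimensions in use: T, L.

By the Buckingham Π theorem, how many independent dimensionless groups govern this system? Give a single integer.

5

Write exponents as rows T,L / cols a,ℓ,ω,f,ν,v,c:
  T: [-2  0 -1 -1 -1 -1 -1]
  L: [ 1  1  0  0  2  1  1]
Echelon form has 2 nonzero rows (pivots: a,ℓ)
Π count = n − r = 7 − 2 = 5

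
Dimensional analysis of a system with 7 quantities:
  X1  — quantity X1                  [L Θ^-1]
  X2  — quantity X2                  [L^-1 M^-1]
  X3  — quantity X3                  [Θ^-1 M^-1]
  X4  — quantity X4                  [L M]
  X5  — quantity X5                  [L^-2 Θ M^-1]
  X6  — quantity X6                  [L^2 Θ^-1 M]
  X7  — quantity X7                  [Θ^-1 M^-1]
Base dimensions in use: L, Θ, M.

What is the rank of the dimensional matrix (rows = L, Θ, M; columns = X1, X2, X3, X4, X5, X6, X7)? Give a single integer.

Exponent matrix [L,Θ,M] × [X1,X2,X3,X4,X5,X6,X7]:
  L: [ 1 -1  0  1 -2  2  0]
  Θ: [-1  0 -1  0  1 -1 -1]
  M: [ 0 -1 -1  1 -1  1 -1]
Echelon form has 2 nonzero rows (pivots: X1,X2)

2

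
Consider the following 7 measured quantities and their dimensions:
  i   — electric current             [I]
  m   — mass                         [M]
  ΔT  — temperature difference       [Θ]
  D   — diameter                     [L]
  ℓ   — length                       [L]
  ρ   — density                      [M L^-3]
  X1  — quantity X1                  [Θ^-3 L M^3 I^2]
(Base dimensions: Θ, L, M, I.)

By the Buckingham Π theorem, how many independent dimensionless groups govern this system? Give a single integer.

Exponent matrix [Θ,L,M,I] × [i,m,ΔT,D,ℓ,ρ,X1]:
  Θ: [ 0  0  1  0  0  0 -3]
  L: [ 0  0  0  1  1 -3  1]
  M: [ 0  1  0  0  0  1  3]
  I: [ 1  0  0  0  0  0  2]
Row reduction gives pivot columns i,m,ΔT,D; rank = 4
7 vars − rank 4 = 3 Π groups

3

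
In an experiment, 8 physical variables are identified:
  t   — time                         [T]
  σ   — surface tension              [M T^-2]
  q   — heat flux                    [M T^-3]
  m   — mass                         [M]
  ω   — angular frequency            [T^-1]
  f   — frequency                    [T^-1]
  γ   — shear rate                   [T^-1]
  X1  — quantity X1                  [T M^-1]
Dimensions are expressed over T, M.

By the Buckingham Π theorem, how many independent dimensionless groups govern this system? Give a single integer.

6

Dimensional matrix (T×M by t×σ×q×m×ω×f×γ×X1):
  T: [ 1 -2 -3  0 -1 -1 -1  1]
  M: [ 0  1  1  1  0  0  0 -1]
Row reduction gives pivot columns t,σ; rank = 2
8 vars − rank 2 = 6 Π groups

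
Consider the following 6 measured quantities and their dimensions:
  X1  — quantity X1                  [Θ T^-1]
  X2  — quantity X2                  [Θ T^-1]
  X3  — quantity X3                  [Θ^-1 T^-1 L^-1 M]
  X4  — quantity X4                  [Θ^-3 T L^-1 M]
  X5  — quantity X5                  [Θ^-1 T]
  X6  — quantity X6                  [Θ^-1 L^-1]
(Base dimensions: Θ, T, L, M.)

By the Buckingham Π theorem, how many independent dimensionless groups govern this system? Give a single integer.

3

Write exponents as rows Θ,T,L,M / cols X1,X2,X3,X4,X5,X6:
  Θ: [ 1  1 -1 -3 -1 -1]
  T: [-1 -1 -1  1  1  0]
  L: [ 0  0 -1 -1  0 -1]
  M: [ 0  0  1  1  0  0]
RREF → pivots at {X1,X3,X6} ⇒ r = 3
Π count = n − r = 6 − 3 = 3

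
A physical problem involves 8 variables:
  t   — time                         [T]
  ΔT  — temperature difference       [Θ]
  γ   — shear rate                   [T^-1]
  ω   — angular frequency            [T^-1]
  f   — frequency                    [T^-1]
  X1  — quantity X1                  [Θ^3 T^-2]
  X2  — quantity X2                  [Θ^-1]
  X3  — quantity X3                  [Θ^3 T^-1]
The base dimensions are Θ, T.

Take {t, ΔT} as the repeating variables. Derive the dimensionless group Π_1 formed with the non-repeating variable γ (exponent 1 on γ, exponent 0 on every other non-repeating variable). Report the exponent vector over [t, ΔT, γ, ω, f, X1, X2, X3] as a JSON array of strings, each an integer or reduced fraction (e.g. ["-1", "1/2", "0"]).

["1", "0", "1", "0", "0", "0", "0", "0"]

Exponent matrix [Θ,T] × [t,ΔT,γ,ω,f,X1,X2,X3]:
  Θ: [ 0  1  0  0  0  3 -1  3]
  T: [ 1  0 -1 -1 -1 -2  0 -1]
RREF → pivots at {t,ΔT} ⇒ r = 2
Repeat: t,ΔT; free: γ,ω,f,X1,X2,X3
RREF:
  r0: [   1    0   -1   -1   -1   -2    0   -1]
  r1: [   0    1    0    0    0    3   -1    3]
Fix exponent of γ at 1, ω at 0, f at 0, X1 at 0, X2 at 0, X3 at 0; solve each RREF row for its pivot's exponent:
  r0: exp(t) + (-1)·1 = 0 ⇒ exp(t) = 1
  r1: exp(ΔT) + (0)·1 = 0 ⇒ exp(ΔT) = 0
Π_1 = t · γ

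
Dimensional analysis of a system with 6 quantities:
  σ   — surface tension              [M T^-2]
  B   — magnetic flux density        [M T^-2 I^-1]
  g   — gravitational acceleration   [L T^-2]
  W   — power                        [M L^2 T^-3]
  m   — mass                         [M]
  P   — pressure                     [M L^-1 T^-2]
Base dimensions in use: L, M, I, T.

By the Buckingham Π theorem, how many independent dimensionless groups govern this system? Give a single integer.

2

Dimensional matrix (L×M×I×T by σ×B×g×W×m×P):
  L: [ 0  0  1  2  0 -1]
  M: [ 1  1  0  1  1  1]
  I: [ 0 -1  0  0  0  0]
  T: [-2 -2 -2 -3  0 -2]
Row reduction gives pivot columns σ,B,g,W; rank = 4
6 vars − rank 4 = 2 Π groups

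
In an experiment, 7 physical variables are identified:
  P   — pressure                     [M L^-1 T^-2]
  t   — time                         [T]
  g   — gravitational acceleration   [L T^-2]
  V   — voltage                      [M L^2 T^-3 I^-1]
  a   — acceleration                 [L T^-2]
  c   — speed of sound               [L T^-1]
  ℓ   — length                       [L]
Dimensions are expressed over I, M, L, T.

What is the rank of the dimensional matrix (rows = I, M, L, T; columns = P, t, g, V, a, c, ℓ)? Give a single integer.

4

Dimensional matrix (I×M×L×T by P×t×g×V×a×c×ℓ):
  I: [ 0  0  0 -1  0  0  0]
  M: [ 1  0  0  1  0  0  0]
  L: [-1  0  1  2  1  1  1]
  T: [-2  1 -2 -3 -2 -1  0]
Echelon form has 4 nonzero rows (pivots: P,t,g,V)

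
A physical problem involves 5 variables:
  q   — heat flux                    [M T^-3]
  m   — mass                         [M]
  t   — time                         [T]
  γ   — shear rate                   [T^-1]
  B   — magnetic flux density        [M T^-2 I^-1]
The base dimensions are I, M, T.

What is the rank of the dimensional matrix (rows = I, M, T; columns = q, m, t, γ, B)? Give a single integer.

3

Exponent matrix [I,M,T] × [q,m,t,γ,B]:
  I: [ 0  0  0  0 -1]
  M: [ 1  1  0  0  1]
  T: [-3  0  1 -1 -2]
RREF → pivots at {q,m,B} ⇒ r = 3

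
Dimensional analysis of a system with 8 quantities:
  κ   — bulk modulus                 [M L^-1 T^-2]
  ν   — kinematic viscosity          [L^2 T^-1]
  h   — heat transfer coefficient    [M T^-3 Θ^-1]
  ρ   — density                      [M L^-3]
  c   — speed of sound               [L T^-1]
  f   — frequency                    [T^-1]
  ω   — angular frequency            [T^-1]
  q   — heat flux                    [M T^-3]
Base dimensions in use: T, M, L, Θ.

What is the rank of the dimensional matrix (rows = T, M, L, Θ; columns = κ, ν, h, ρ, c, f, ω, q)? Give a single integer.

Dimensional matrix (T×M×L×Θ by κ×ν×h×ρ×c×f×ω×q):
  T: [-2 -1 -3  0 -1 -1 -1 -3]
  M: [ 1  0  1  1  0  0  0  1]
  L: [-1  2  0 -3  1  0  0  0]
  Θ: [ 0  0 -1  0  0  0  0  0]
RREF → pivots at {κ,ν,h,ρ} ⇒ r = 4

4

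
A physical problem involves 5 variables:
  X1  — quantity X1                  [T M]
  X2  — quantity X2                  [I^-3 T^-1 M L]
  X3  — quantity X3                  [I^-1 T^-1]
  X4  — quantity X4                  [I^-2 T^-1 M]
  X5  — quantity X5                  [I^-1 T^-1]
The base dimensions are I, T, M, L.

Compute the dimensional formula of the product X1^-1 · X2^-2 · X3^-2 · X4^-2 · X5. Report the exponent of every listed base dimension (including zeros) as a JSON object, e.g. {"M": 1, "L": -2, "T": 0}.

{"I": 11, "T": 4, "M": -5, "L": -2}

Dimensional matrix (I×T×M×L by X1×X2×X3×X4×X5):
  I: [ 0 -3 -1 -2 -1]
  T: [ 1 -1 -1 -1 -1]
  M: [ 1  1  0  1  0]
  L: [ 0  1  0  0  0]
  [I]: (-1)·0+(-2)·-3+(-2)·-1+(-2)·-2+(1)·-1 = 11
  [T]: (-1)·1+(-2)·-1+(-2)·-1+(-2)·-1+(1)·-1 = 4
  [M]: (-1)·1+(-2)·1+(-2)·0+(-2)·1+(1)·0 = -5
  [L]: (-1)·0+(-2)·1+(-2)·0+(-2)·0+(1)·0 = -2
⇒ I^11 T^4 M^-5 L^-2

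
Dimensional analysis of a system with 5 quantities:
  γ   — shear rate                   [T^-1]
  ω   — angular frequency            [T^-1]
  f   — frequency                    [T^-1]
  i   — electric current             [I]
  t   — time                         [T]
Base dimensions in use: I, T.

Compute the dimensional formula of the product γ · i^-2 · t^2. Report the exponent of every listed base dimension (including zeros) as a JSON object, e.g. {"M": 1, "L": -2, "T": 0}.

Dimensional matrix (I×T by γ×ω×f×i×t):
  I: [ 0  0  0  1  0]
  T: [-1 -1 -1  0  1]
  [I]: (1)·0+(-2)·1+(2)·0 = -2
  [T]: (1)·-1+(-2)·0+(2)·1 = 1
⇒ I^-2 T

{"I": -2, "T": 1}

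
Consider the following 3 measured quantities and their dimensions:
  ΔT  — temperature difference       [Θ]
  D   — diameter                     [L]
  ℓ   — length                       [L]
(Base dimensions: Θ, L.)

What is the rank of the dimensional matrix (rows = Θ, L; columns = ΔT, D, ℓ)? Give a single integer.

2

Dimensional matrix (Θ×L by ΔT×D×ℓ):
  Θ: [ 1  0  0]
  L: [ 0  1  1]
Row reduction gives pivot columns ΔT,D; rank = 2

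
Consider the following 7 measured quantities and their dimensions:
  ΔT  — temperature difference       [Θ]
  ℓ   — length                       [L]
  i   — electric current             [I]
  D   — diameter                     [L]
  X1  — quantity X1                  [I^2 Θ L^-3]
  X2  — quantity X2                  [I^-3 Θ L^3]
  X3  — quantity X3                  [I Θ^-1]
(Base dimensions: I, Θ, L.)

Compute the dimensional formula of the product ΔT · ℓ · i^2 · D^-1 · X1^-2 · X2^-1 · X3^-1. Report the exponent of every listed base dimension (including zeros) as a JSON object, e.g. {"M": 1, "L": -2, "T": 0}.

{"I": 0, "Θ": -1, "L": 3}

Exponent matrix [I,Θ,L] × [ΔT,ℓ,i,D,X1,X2,X3]:
  I: [ 0  0  1  0  2 -3  1]
  Θ: [ 1  0  0  0  1  1 -1]
  L: [ 0  1  0  1 -3  3  0]
  [I]: (1)·0+(1)·0+(2)·1+(-1)·0+(-2)·2+(-1)·-3+(-1)·1 = 0
  [Θ]: (1)·1+(1)·0+(2)·0+(-1)·0+(-2)·1+(-1)·1+(-1)·-1 = -1
  [L]: (1)·0+(1)·1+(2)·0+(-1)·1+(-2)·-3+(-1)·3+(-1)·0 = 3
⇒ Θ^-1 L^3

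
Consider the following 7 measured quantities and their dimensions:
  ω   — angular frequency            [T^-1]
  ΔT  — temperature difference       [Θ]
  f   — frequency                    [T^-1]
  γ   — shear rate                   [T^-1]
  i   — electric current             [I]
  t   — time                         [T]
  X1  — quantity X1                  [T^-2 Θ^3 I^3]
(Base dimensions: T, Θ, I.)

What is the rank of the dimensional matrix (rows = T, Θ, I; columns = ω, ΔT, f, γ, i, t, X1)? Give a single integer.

Write exponents as rows T,Θ,I / cols ω,ΔT,f,γ,i,t,X1:
  T: [-1  0 -1 -1  0  1 -2]
  Θ: [ 0  1  0  0  0  0  3]
  I: [ 0  0  0  0  1  0  3]
Echelon form has 3 nonzero rows (pivots: ω,ΔT,i)

3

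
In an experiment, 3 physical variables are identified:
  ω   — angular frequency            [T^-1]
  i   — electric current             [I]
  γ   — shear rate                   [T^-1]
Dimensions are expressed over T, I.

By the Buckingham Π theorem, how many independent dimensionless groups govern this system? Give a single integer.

1

Write exponents as rows T,I / cols ω,i,γ:
  T: [-1  0 -1]
  I: [ 0  1  0]
Echelon form has 2 nonzero rows (pivots: ω,i)
3 vars − rank 2 = 1 Π group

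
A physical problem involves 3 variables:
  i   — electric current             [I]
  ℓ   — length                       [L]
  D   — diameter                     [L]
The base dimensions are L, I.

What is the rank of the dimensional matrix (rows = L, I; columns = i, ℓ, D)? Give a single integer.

2

Write exponents as rows L,I / cols i,ℓ,D:
  L: [ 0  1  1]
  I: [ 1  0  0]
Row reduction gives pivot columns i,ℓ; rank = 2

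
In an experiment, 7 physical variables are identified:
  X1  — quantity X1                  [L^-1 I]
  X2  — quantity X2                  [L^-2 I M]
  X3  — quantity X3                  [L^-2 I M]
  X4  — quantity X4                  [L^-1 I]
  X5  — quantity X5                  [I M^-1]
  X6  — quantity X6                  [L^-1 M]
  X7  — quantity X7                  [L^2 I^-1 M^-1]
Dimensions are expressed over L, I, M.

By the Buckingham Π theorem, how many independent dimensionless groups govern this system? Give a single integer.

5

Dimensional matrix (L×I×M by X1×X2×X3×X4×X5×X6×X7):
  L: [-1 -2 -2 -1  0 -1  2]
  I: [ 1  1  1  1  1  0 -1]
  M: [ 0  1  1  0 -1  1 -1]
Row reduction gives pivot columns X1,X2; rank = 2
n=7, r=2 ⇒ 5 dimensionless groups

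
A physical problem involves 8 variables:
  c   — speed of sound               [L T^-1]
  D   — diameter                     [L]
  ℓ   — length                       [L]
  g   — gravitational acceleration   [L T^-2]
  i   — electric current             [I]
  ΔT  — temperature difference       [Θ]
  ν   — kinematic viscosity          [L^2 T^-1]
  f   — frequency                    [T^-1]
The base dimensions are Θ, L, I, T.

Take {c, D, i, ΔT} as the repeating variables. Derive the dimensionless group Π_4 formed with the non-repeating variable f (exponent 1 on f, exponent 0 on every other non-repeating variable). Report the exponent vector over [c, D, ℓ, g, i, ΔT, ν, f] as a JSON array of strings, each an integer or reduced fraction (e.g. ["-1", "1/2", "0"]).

["-1", "1", "0", "0", "0", "0", "0", "1"]

Write exponents as rows Θ,L,I,T / cols c,D,ℓ,g,i,ΔT,ν,f:
  Θ: [ 0  0  0  0  0  1  0  0]
  L: [ 1  1  1  1  0  0  2  0]
  I: [ 0  0  0  0  1  0  0  0]
  T: [-1  0  0 -2  0  0 -1 -1]
Echelon form has 4 nonzero rows (pivots: c,D,i,ΔT)
Repeat: c,D,i,ΔT; free: ℓ,g,ν,f
RREF:
  r0: [   1    0    0    2    0    0    1    1]
  r1: [   0    1    1   -1    0    0    1   -1]
  r2: [   0    0    0    0    1    0    0    0]
  r3: [   0    0    0    0    0    1    0    0]
Fix exponent of f at 1, ℓ at 0, g at 0, ν at 0; solve each RREF row for its pivot's exponent:
  r0: exp(c) + (1)·1 = 0 ⇒ exp(c) = -1
  r1: exp(D) + (-1)·1 = 0 ⇒ exp(D) = 1
  r2: exp(i) + (0)·1 = 0 ⇒ exp(i) = 0
  r3: exp(ΔT) + (0)·1 = 0 ⇒ exp(ΔT) = 0
Π_4 = c^-1 · D · f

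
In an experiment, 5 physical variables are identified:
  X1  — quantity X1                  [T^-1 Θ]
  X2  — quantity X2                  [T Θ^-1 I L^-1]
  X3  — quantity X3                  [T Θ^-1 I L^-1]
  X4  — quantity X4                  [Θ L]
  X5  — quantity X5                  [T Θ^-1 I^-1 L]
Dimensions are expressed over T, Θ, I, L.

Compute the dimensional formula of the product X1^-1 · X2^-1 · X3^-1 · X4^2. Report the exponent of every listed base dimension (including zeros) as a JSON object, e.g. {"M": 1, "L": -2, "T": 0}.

Exponent matrix [T,Θ,I,L] × [X1,X2,X3,X4,X5]:
  T: [-1  1  1  0  1]
  Θ: [ 1 -1 -1  1 -1]
  I: [ 0  1  1  0 -1]
  L: [ 0 -1 -1  1  1]
  [T]: (-1)·-1+(-1)·1+(-1)·1+(2)·0 = -1
  [Θ]: (-1)·1+(-1)·-1+(-1)·-1+(2)·1 = 3
  [I]: (-1)·0+(-1)·1+(-1)·1+(2)·0 = -2
  [L]: (-1)·0+(-1)·-1+(-1)·-1+(2)·1 = 4
⇒ T^-1 Θ^3 I^-2 L^4

{"T": -1, "Θ": 3, "I": -2, "L": 4}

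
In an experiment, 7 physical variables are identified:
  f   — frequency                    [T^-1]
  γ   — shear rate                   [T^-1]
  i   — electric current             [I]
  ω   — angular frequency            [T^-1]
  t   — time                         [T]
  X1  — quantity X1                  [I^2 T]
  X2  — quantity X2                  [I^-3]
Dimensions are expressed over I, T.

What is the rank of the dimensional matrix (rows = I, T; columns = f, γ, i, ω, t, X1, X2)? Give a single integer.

2

Dimensional matrix (I×T by f×γ×i×ω×t×X1×X2):
  I: [ 0  0  1  0  0  2 -3]
  T: [-1 -1  0 -1  1  1  0]
Echelon form has 2 nonzero rows (pivots: f,i)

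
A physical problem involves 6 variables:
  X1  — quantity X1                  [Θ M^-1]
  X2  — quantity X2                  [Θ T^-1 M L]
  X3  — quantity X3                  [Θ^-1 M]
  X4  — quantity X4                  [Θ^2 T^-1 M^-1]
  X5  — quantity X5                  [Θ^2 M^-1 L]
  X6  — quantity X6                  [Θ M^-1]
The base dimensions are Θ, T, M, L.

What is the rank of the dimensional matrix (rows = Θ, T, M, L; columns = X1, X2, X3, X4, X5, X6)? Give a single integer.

Write exponents as rows Θ,T,M,L / cols X1,X2,X3,X4,X5,X6:
  Θ: [ 1  1 -1  2  2  1]
  T: [ 0 -1  0 -1  0  0]
  M: [-1  1  1 -1 -1 -1]
  L: [ 0  1  0  0  1  0]
Row reduction gives pivot columns X1,X2,X4; rank = 3

3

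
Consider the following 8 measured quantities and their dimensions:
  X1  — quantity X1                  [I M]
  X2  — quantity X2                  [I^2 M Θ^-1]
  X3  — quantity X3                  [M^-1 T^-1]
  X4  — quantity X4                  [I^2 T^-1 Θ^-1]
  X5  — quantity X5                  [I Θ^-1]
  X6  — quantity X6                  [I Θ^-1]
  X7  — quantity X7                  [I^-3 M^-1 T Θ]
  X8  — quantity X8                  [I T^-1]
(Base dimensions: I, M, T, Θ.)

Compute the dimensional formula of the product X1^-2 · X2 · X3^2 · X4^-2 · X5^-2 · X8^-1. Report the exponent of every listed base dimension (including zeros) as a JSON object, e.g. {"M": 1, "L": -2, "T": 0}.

{"I": -7, "M": -3, "T": 1, "Θ": 3}

Dimensional matrix (I×M×T×Θ by X1×X2×X3×X4×X5×X6×X7×X8):
  I: [ 1  2  0  2  1  1 -3  1]
  M: [ 1  1 -1  0  0  0 -1  0]
  T: [ 0  0 -1 -1  0  0  1 -1]
  Θ: [ 0 -1  0 -1 -1 -1  1  0]
  [I]: (-2)·1+(1)·2+(2)·0+(-2)·2+(-2)·1+(-1)·1 = -7
  [M]: (-2)·1+(1)·1+(2)·-1+(-2)·0+(-2)·0+(-1)·0 = -3
  [T]: (-2)·0+(1)·0+(2)·-1+(-2)·-1+(-2)·0+(-1)·-1 = 1
  [Θ]: (-2)·0+(1)·-1+(2)·0+(-2)·-1+(-2)·-1+(-1)·0 = 3
⇒ I^-7 M^-3 T Θ^3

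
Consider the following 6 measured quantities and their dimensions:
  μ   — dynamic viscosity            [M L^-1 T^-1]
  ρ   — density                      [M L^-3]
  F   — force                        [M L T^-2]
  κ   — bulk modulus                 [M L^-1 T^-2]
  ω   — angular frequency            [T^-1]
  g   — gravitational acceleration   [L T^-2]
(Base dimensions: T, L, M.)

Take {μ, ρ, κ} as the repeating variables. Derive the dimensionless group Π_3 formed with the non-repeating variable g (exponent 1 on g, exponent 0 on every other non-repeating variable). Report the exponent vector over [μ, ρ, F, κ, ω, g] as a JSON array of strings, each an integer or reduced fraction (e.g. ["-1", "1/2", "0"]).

Write exponents as rows T,L,M / cols μ,ρ,F,κ,ω,g:
  T: [-1  0 -2 -2 -1 -2]
  L: [-1 -3  1 -1  0  1]
  M: [ 1  1  1  1  0  0]
Row reduction gives pivot columns μ,ρ,κ; rank = 3
Pivot set = {μ,ρ,κ}, free = {F,ω,g}
RREF:
  r0: [   1    0    2    0   -1   -1]
  r1: [   0    1   -1    0    0 -1/2]
  r2: [   0    0    0    1    1  3/2]
Fix exponent of g at 1, F at 0, ω at 0; solve each RREF row for its pivot's exponent:
  r0: exp(μ) + (-1)·1 = 0 ⇒ exp(μ) = 1
  r1: exp(ρ) + (-1/2)·1 = 0 ⇒ exp(ρ) = 1/2
  r2: exp(κ) + (3/2)·1 = 0 ⇒ exp(κ) = -3/2
Π_3 = μ · ρ^(1/2) · κ^(-3/2) · g

["1", "1/2", "0", "-3/2", "0", "1"]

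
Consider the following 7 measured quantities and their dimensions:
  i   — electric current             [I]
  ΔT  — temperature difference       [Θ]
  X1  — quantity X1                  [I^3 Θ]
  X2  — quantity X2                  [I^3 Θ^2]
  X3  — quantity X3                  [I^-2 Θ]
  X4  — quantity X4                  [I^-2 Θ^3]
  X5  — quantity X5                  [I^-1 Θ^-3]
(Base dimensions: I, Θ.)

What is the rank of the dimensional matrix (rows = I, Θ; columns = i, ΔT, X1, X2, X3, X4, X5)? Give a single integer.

Exponent matrix [I,Θ] × [i,ΔT,X1,X2,X3,X4,X5]:
  I: [ 1  0  3  3 -2 -2 -1]
  Θ: [ 0  1  1  2  1  3 -3]
Row reduction gives pivot columns i,ΔT; rank = 2

2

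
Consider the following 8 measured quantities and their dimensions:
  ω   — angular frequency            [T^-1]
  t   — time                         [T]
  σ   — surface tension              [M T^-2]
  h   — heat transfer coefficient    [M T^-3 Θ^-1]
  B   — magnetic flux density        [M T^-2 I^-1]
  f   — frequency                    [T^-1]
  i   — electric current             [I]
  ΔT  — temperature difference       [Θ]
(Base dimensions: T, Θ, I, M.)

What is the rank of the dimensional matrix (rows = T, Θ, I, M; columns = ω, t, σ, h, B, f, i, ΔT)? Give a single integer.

Write exponents as rows T,Θ,I,M / cols ω,t,σ,h,B,f,i,ΔT:
  T: [-1  1 -2 -3 -2 -1  0  0]
  Θ: [ 0  0  0 -1  0  0  0  1]
  I: [ 0  0  0  0 -1  0  1  0]
  M: [ 0  0  1  1  1  0  0  0]
Echelon form has 4 nonzero rows (pivots: ω,σ,h,B)

4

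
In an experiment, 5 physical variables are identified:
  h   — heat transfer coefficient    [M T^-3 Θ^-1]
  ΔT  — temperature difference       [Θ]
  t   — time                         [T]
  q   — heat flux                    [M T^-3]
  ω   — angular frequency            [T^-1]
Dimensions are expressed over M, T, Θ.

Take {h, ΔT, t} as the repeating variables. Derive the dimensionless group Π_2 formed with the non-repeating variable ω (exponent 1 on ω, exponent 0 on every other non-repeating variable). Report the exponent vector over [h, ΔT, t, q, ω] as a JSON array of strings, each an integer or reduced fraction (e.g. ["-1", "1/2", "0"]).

["0", "0", "1", "0", "1"]

Dimensional matrix (M×T×Θ by h×ΔT×t×q×ω):
  M: [ 1  0  0  1  0]
  T: [-3  0  1 -3 -1]
  Θ: [-1  1  0  0  0]
RREF → pivots at {h,ΔT,t} ⇒ r = 3
Repeat: h,ΔT,t; free: q,ω
RREF:
  r0: [   1    0    0    1    0]
  r1: [   0    1    0    1    0]
  r2: [   0    0    1    0   -1]
Fix exponent of ω at 1, q at 0; solve each RREF row for its pivot's exponent:
  r0: exp(h) + (0)·1 = 0 ⇒ exp(h) = 0
  r1: exp(ΔT) + (0)·1 = 0 ⇒ exp(ΔT) = 0
  r2: exp(t) + (-1)·1 = 0 ⇒ exp(t) = 1
Π_2 = t · ω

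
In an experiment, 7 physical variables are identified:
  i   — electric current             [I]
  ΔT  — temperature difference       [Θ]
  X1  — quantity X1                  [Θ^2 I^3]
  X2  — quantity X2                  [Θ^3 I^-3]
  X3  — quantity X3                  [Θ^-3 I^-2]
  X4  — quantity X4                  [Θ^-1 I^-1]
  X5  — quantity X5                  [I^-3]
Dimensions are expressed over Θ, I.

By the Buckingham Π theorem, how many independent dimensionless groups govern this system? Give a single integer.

5

Dimensional matrix (Θ×I by i×ΔT×X1×X2×X3×X4×X5):
  Θ: [ 0  1  2  3 -3 -1  0]
  I: [ 1  0  3 -3 -2 -1 -3]
Echelon form has 2 nonzero rows (pivots: i,ΔT)
Π count = n − r = 7 − 2 = 5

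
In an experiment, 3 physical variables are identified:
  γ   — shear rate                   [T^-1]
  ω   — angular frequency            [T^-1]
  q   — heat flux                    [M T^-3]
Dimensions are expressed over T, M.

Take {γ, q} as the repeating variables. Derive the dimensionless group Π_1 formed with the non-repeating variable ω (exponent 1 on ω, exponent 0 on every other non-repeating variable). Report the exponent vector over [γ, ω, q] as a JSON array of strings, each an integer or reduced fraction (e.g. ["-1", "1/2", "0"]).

["-1", "1", "0"]

Write exponents as rows T,M / cols γ,ω,q:
  T: [-1 -1 -3]
  M: [ 0  0  1]
Echelon form has 2 nonzero rows (pivots: γ,q)
Pivot set = {γ,q}, free = {ω}
RREF:
  r0: [   1    1    0]
  r1: [   0    0    1]
Fix exponent of ω at 1; solve each RREF row for its pivot's exponent:
  r0: exp(γ) + (1)·1 = 0 ⇒ exp(γ) = -1
  r1: exp(q) + (0)·1 = 0 ⇒ exp(q) = 0
Π_1 = γ^-1 · ω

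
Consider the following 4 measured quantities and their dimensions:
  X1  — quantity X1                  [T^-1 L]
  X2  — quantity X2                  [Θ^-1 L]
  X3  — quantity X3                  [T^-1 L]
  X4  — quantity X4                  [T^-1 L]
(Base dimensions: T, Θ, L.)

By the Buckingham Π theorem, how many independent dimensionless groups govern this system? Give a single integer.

2

Write exponents as rows T,Θ,L / cols X1,X2,X3,X4:
  T: [-1  0 -1 -1]
  Θ: [ 0 -1  0  0]
  L: [ 1  1  1  1]
Echelon form has 2 nonzero rows (pivots: X1,X2)
Π count = n − r = 4 − 2 = 2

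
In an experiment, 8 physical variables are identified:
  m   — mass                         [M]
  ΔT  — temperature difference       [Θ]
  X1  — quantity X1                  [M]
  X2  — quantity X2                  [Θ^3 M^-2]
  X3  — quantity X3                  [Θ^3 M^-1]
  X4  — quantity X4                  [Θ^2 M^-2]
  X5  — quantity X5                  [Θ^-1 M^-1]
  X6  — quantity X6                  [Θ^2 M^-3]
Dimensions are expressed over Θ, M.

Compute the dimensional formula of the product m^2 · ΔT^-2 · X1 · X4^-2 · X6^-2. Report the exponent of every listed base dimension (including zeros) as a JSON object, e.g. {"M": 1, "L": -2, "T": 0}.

Dimensional matrix (Θ×M by m×ΔT×X1×X2×X3×X4×X5×X6):
  Θ: [ 0  1  0  3  3  2 -1  2]
  M: [ 1  0  1 -2 -1 -2 -1 -3]
  [Θ]: (2)·0+(-2)·1+(1)·0+(-2)·2+(-2)·2 = -10
  [M]: (2)·1+(-2)·0+(1)·1+(-2)·-2+(-2)·-3 = 13
⇒ Θ^-10 M^13

{"Θ": -10, "M": 13}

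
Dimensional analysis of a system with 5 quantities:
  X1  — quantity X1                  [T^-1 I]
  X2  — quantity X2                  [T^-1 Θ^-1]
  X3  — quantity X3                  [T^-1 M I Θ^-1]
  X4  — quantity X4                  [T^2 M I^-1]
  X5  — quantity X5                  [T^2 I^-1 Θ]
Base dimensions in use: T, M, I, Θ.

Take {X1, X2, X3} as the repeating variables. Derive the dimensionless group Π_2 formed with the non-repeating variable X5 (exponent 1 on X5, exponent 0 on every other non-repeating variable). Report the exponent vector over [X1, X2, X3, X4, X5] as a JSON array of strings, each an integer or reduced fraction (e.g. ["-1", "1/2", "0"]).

["1", "1", "0", "0", "1"]

Dimensional matrix (T×M×I×Θ by X1×X2×X3×X4×X5):
  T: [-1 -1 -1  2  2]
  M: [ 0  0  1  1  0]
  I: [ 1  0  1 -1 -1]
  Θ: [ 0 -1 -1  0  1]
Echelon form has 3 nonzero rows (pivots: X1,X2,X3)
Pivot set = {X1,X2,X3}, free = {X4,X5}
RREF:
  r0: [   1    0    0   -2   -1]
  r1: [   0    1    0   -1   -1]
  r2: [   0    0    1    1    0]
  r3: [   0    0    0    0    0]
Fix exponent of X5 at 1, X4 at 0; solve each RREF row for its pivot's exponent:
  r0: exp(X1) + (-1)·1 = 0 ⇒ exp(X1) = 1
  r1: exp(X2) + (-1)·1 = 0 ⇒ exp(X2) = 1
  r2: exp(X3) + (0)·1 = 0 ⇒ exp(X3) = 0
Π_2 = X1 · X2 · X5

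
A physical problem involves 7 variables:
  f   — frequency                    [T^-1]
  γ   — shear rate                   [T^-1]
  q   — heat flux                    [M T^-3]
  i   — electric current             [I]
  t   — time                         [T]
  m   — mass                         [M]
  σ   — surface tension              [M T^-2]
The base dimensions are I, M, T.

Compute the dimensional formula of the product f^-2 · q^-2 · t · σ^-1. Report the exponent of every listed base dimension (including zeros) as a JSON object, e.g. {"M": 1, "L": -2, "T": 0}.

Exponent matrix [I,M,T] × [f,γ,q,i,t,m,σ]:
  I: [ 0  0  0  1  0  0  0]
  M: [ 0  0  1  0  0  1  1]
  T: [-1 -1 -3  0  1  0 -2]
  [I]: (-2)·0+(-2)·0+(1)·0+(-1)·0 = 0
  [M]: (-2)·0+(-2)·1+(1)·0+(-1)·1 = -3
  [T]: (-2)·-1+(-2)·-3+(1)·1+(-1)·-2 = 11
⇒ M^-3 T^11

{"I": 0, "M": -3, "T": 11}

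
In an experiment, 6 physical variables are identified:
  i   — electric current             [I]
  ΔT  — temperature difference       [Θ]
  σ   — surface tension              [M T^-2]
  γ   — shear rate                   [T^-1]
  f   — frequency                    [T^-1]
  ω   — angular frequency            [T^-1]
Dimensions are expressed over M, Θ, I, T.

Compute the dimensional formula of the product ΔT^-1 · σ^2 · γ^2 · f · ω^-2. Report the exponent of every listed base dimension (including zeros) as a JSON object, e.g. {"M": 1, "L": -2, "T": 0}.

{"M": 2, "Θ": -1, "I": 0, "T": -5}

Write exponents as rows M,Θ,I,T / cols i,ΔT,σ,γ,f,ω:
  M: [ 0  0  1  0  0  0]
  Θ: [ 0  1  0  0  0  0]
  I: [ 1  0  0  0  0  0]
  T: [ 0  0 -2 -1 -1 -1]
  [M]: (-1)·0+(2)·1+(2)·0+(1)·0+(-2)·0 = 2
  [Θ]: (-1)·1+(2)·0+(2)·0+(1)·0+(-2)·0 = -1
  [I]: (-1)·0+(2)·0+(2)·0+(1)·0+(-2)·0 = 0
  [T]: (-1)·0+(2)·-2+(2)·-1+(1)·-1+(-2)·-1 = -5
⇒ M^2 Θ^-1 T^-5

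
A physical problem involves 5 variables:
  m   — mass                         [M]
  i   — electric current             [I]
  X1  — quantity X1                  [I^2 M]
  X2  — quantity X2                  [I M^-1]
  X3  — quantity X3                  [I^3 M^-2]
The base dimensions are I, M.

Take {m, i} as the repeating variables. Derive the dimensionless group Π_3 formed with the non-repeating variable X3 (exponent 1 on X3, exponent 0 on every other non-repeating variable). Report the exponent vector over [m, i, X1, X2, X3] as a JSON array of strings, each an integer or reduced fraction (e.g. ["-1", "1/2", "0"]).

Dimensional matrix (I×M by m×i×X1×X2×X3):
  I: [ 0  1  2  1  3]
  M: [ 1  0  1 -1 -2]
RREF → pivots at {m,i} ⇒ r = 2
Repeat: m,i; free: X1,X2,X3
RREF:
  r0: [   1    0    1   -1   -2]
  r1: [   0    1    2    1    3]
Fix exponent of X3 at 1, X1 at 0, X2 at 0; solve each RREF row for its pivot's exponent:
  r0: exp(m) + (-2)·1 = 0 ⇒ exp(m) = 2
  r1: exp(i) + (3)·1 = 0 ⇒ exp(i) = -3
Π_3 = m^2 · i^-3 · X3

["2", "-3", "0", "0", "1"]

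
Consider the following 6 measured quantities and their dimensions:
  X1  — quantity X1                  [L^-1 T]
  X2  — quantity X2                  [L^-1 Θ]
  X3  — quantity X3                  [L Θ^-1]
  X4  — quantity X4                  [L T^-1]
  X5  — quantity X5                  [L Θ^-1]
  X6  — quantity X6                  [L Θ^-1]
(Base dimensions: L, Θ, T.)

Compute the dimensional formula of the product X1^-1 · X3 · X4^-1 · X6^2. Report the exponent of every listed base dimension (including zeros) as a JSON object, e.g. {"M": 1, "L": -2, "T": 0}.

Write exponents as rows L,Θ,T / cols X1,X2,X3,X4,X5,X6:
  L: [-1 -1  1  1  1  1]
  Θ: [ 0  1 -1  0 -1 -1]
  T: [ 1  0  0 -1  0  0]
  [L]: (-1)·-1+(1)·1+(-1)·1+(2)·1 = 3
  [Θ]: (-1)·0+(1)·-1+(-1)·0+(2)·-1 = -3
  [T]: (-1)·1+(1)·0+(-1)·-1+(2)·0 = 0
⇒ L^3 Θ^-3

{"L": 3, "Θ": -3, "T": 0}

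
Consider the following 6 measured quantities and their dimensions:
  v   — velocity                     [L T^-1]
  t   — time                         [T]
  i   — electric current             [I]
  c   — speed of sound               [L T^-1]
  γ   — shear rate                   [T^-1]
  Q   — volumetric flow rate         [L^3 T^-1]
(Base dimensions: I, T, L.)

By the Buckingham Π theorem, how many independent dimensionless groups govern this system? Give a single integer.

3

Write exponents as rows I,T,L / cols v,t,i,c,γ,Q:
  I: [ 0  0  1  0  0  0]
  T: [-1  1  0 -1 -1 -1]
  L: [ 1  0  0  1  0  3]
Echelon form has 3 nonzero rows (pivots: v,t,i)
n=6, r=3 ⇒ 3 dimensionless groups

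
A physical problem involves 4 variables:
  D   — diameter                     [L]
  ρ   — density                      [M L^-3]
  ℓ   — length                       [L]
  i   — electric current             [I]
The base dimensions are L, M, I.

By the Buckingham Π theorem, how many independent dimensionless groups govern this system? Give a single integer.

Write exponents as rows L,M,I / cols D,ρ,ℓ,i:
  L: [ 1 -3  1  0]
  M: [ 0  1  0  0]
  I: [ 0  0  0  1]
Row reduction gives pivot columns D,ρ,i; rank = 3
4 vars − rank 3 = 1 Π group

1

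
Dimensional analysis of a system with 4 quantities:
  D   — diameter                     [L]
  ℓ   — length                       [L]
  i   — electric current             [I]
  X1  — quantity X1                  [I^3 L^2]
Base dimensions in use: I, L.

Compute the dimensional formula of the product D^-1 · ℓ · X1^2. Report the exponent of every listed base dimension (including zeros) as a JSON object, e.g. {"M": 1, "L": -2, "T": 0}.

{"I": 6, "L": 4}

Exponent matrix [I,L] × [D,ℓ,i,X1]:
  I: [ 0  0  1  3]
  L: [ 1  1  0  2]
  [I]: (-1)·0+(1)·0+(2)·3 = 6
  [L]: (-1)·1+(1)·1+(2)·2 = 4
⇒ I^6 L^4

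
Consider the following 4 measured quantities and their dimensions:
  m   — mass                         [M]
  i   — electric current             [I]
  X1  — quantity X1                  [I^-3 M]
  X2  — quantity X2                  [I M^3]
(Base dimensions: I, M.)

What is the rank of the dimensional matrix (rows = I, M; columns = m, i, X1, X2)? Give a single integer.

Write exponents as rows I,M / cols m,i,X1,X2:
  I: [ 0  1 -3  1]
  M: [ 1  0  1  3]
Row reduction gives pivot columns m,i; rank = 2

2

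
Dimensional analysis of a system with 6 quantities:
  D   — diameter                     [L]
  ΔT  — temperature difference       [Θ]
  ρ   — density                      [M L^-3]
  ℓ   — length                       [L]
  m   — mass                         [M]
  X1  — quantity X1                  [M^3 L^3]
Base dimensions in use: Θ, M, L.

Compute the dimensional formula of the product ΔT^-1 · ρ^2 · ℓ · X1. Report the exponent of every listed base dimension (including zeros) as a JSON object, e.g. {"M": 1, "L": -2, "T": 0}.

Dimensional matrix (Θ×M×L by D×ΔT×ρ×ℓ×m×X1):
  Θ: [ 0  1  0  0  0  0]
  M: [ 0  0  1  0  1  3]
  L: [ 1  0 -3  1  0  3]
  [Θ]: (-1)·1+(2)·0+(1)·0+(1)·0 = -1
  [M]: (-1)·0+(2)·1+(1)·0+(1)·3 = 5
  [L]: (-1)·0+(2)·-3+(1)·1+(1)·3 = -2
⇒ Θ^-1 M^5 L^-2

{"Θ": -1, "M": 5, "L": -2}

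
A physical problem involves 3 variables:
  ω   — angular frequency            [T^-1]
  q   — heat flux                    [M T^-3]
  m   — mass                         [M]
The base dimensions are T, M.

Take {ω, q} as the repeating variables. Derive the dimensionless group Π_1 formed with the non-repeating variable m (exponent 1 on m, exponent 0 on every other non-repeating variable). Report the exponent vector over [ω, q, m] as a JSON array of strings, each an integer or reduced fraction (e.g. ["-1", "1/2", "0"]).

["3", "-1", "1"]

Exponent matrix [T,M] × [ω,q,m]:
  T: [-1 -3  0]
  M: [ 0  1  1]
Echelon form has 2 nonzero rows (pivots: ω,q)
Pivot set = {ω,q}, free = {m}
RREF:
  r0: [   1    0   -3]
  r1: [   0    1    1]
Fix exponent of m at 1; solve each RREF row for its pivot's exponent:
  r0: exp(ω) + (-3)·1 = 0 ⇒ exp(ω) = 3
  r1: exp(q) + (1)·1 = 0 ⇒ exp(q) = -1
Π_1 = ω^3 · q^-1 · m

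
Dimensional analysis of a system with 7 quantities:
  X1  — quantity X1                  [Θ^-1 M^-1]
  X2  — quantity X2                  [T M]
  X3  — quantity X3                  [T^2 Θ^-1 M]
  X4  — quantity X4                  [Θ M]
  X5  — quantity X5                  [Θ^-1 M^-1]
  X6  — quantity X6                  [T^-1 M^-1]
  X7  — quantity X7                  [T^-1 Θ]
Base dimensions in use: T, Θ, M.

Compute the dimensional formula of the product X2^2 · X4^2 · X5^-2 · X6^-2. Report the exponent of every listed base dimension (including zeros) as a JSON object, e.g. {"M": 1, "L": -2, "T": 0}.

{"T": 4, "Θ": 4, "M": 8}

Exponent matrix [T,Θ,M] × [X1,X2,X3,X4,X5,X6,X7]:
  T: [ 0  1  2  0  0 -1 -1]
  Θ: [-1  0 -1  1 -1  0  1]
  M: [-1  1  1  1 -1 -1  0]
  [T]: (2)·1+(2)·0+(-2)·0+(-2)·-1 = 4
  [Θ]: (2)·0+(2)·1+(-2)·-1+(-2)·0 = 4
  [M]: (2)·1+(2)·1+(-2)·-1+(-2)·-1 = 8
⇒ T^4 Θ^4 M^8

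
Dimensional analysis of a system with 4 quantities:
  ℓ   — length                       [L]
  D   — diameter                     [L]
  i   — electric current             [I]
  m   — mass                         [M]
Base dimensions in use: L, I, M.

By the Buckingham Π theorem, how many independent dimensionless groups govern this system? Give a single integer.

Dimensional matrix (L×I×M by ℓ×D×i×m):
  L: [ 1  1  0  0]
  I: [ 0  0  1  0]
  M: [ 0  0  0  1]
RREF → pivots at {ℓ,i,m} ⇒ r = 3
4 vars − rank 3 = 1 Π group

1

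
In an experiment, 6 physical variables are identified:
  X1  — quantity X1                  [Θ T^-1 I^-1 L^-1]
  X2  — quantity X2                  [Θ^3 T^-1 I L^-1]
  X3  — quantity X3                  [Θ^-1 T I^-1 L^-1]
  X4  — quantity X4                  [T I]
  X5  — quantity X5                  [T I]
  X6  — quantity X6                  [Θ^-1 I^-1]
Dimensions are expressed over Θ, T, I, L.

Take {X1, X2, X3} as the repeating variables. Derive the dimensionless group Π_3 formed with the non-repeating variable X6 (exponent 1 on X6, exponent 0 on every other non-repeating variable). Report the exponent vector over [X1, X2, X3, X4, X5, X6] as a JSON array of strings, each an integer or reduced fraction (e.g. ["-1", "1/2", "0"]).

Exponent matrix [Θ,T,I,L] × [X1,X2,X3,X4,X5,X6]:
  Θ: [ 1  3 -1  0  0 -1]
  T: [-1 -1  1  1  1  0]
  I: [-1  1 -1  1  1 -1]
  L: [-1 -1 -1  0  0  0]
RREF → pivots at {X1,X2,X3} ⇒ r = 3
Pivot set = {X1,X2,X3}, free = {X4,X5,X6}
RREF:
  r0: [   1    0    0   -1   -1  1/2]
  r1: [   0    1    0  1/2  1/2 -1/2]
  r2: [   0    0    1  1/2  1/2    0]
  r3: [   0    0    0    0    0    0]
Fix exponent of X6 at 1, X4 at 0, X5 at 0; solve each RREF row for its pivot's exponent:
  r0: exp(X1) + (1/2)·1 = 0 ⇒ exp(X1) = -1/2
  r1: exp(X2) + (-1/2)·1 = 0 ⇒ exp(X2) = 1/2
  r2: exp(X3) + (0)·1 = 0 ⇒ exp(X3) = 0
Π_3 = X1^(-1/2) · X2^(1/2) · X6

["-1/2", "1/2", "0", "0", "0", "1"]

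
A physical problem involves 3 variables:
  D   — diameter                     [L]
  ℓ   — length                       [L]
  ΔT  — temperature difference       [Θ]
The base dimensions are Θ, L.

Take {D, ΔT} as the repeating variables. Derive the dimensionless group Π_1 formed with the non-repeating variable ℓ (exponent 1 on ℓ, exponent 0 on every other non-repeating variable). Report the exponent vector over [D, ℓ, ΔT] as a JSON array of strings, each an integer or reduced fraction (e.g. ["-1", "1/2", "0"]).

Write exponents as rows Θ,L / cols D,ℓ,ΔT:
  Θ: [ 0  0  1]
  L: [ 1  1  0]
RREF → pivots at {D,ΔT} ⇒ r = 2
Repeat: D,ΔT; free: ℓ
RREF:
  r0: [   1    1    0]
  r1: [   0    0    1]
Fix exponent of ℓ at 1; solve each RREF row for its pivot's exponent:
  r0: exp(D) + (1)·1 = 0 ⇒ exp(D) = -1
  r1: exp(ΔT) + (0)·1 = 0 ⇒ exp(ΔT) = 0
Π_1 = D^-1 · ℓ

["-1", "1", "0"]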